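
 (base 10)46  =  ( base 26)1K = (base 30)1g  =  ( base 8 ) 56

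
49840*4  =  199360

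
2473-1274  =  1199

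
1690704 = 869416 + 821288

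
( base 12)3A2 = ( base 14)2B8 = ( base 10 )554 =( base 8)1052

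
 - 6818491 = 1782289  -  8600780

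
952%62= 22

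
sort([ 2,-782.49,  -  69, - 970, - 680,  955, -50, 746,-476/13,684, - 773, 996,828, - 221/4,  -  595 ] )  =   [-970, - 782.49,  -  773,  -  680,  -  595, - 69,  -  221/4, - 50, - 476/13,2,684,746,828,955,  996]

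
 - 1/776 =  - 1/776=-0.00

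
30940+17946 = 48886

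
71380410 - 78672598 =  - 7292188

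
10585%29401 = 10585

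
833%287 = 259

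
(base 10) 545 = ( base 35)FK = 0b1000100001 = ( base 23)10g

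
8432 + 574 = 9006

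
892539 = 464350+428189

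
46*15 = 690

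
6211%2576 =1059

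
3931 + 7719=11650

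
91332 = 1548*59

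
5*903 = 4515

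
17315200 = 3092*5600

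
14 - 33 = -19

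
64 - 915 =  - 851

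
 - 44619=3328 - 47947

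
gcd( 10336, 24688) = 16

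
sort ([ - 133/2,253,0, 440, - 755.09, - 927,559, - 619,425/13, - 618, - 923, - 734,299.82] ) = [ - 927, - 923, - 755.09,-734, - 619, - 618, - 133/2,0, 425/13,253, 299.82,440, 559 ]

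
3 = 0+3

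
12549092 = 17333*724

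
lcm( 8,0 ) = 0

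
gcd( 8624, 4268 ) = 44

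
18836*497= 9361492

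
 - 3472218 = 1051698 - 4523916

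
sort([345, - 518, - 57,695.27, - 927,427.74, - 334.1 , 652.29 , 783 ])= [ - 927 , -518 ,  -  334.1,-57,345,427.74 , 652.29,  695.27,783 ] 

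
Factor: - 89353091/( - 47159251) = 23^1*3884917^1 * 47159251^(  -  1 ) 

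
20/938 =10/469  =  0.02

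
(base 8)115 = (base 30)2h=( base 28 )2l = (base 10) 77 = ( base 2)1001101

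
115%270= 115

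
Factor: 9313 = 67^1*139^1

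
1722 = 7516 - 5794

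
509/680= 509/680=0.75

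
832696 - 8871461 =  - 8038765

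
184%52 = 28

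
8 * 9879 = 79032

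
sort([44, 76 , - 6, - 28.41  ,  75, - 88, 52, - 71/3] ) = [ -88, - 28.41,  -  71/3, - 6, 44, 52,75,76]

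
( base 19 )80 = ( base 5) 1102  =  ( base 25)62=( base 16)98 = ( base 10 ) 152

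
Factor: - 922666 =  - 2^1*461333^1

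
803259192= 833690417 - 30431225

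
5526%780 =66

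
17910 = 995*18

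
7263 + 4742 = 12005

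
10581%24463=10581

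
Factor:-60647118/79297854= - 246533/322349 = -  7^1 * 41^1*859^1*322349^ (-1) 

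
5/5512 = 5/5512 = 0.00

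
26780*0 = 0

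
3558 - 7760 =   -  4202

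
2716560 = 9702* 280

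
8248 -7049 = 1199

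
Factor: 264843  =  3^3*17^1*577^1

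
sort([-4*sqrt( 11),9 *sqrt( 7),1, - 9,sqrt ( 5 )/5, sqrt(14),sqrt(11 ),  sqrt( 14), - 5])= [ - 4*sqrt(11),-9, -5,sqrt(5 )/5, 1,sqrt(11),sqrt(14),sqrt( 14), 9* sqrt(7) ] 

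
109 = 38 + 71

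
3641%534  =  437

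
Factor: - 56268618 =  -2^1*3^1 *7^1*1339729^1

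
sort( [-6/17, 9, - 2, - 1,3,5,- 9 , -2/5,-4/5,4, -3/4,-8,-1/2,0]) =[-9, - 8,-2, - 1, - 4/5,-3/4,  -  1/2, -2/5, - 6/17,0, 3, 4,5, 9 ] 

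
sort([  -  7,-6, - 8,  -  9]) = [ - 9,- 8, -7 ,-6]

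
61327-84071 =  - 22744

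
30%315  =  30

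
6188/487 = 12 + 344/487 = 12.71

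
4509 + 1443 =5952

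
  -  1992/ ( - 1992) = 1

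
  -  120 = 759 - 879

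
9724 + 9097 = 18821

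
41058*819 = 33626502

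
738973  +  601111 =1340084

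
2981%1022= 937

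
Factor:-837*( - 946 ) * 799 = 632649798=2^1*3^3 * 11^1 * 17^1 * 31^1*43^1*47^1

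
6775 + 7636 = 14411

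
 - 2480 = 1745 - 4225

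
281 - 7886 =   -  7605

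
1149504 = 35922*32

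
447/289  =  1 + 158/289 = 1.55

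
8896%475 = 346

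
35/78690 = 7/15738  =  0.00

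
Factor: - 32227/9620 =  - 67/20 = - 2^(-2)*5^(  -  1)*67^1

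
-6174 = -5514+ - 660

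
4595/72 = 4595/72=63.82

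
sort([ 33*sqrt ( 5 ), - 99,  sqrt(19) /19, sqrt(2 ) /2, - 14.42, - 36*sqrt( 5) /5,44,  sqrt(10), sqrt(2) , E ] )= [ - 99,  -  36 * sqrt(5 ) /5, - 14.42, sqrt( 19 ) /19,sqrt( 2 ) /2 , sqrt( 2) , E,  sqrt(10),44,33*sqrt(5)]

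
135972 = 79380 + 56592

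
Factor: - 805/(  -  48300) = 2^( - 2)*3^( - 1)*5^( - 1)= 1/60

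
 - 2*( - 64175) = 128350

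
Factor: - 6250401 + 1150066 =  - 5^1*313^1*3259^1 = - 5100335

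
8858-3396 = 5462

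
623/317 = 623/317 = 1.97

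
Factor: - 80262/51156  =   -91/58=- 2^( - 1 )*7^1 * 13^1 *29^( - 1) 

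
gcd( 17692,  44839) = 1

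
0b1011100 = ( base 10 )92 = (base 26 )3E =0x5C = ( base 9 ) 112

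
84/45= 28/15 = 1.87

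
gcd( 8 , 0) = 8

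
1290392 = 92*14026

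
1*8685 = 8685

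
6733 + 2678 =9411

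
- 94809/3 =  - 31603  =  - 31603.00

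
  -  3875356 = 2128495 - 6003851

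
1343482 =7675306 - 6331824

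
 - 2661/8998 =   -  2661/8998 = - 0.30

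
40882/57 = 717 + 13/57 =717.23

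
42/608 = 21/304 =0.07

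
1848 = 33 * 56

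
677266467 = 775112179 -97845712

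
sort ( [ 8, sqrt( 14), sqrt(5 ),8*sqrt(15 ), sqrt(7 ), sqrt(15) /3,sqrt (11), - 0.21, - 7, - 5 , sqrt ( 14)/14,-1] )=[ - 7, - 5, - 1, -0.21, sqrt(14 )/14, sqrt(15) /3,  sqrt (5), sqrt (7), sqrt (11),sqrt( 14 ), 8, 8*sqrt (15 )]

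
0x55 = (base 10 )85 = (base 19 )49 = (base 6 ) 221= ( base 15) 5a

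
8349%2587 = 588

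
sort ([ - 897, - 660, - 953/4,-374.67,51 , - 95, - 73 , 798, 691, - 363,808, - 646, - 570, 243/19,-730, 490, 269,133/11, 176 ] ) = [ - 897,  -  730, - 660, - 646, - 570,-374.67, - 363,-953/4, - 95, - 73,133/11, 243/19, 51 , 176, 269,490, 691,798,808 ] 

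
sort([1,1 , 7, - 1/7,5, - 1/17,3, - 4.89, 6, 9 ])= [ - 4.89 ,  -  1/7 ,-1/17 , 1, 1,  3,5,6,7,9]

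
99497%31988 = 3533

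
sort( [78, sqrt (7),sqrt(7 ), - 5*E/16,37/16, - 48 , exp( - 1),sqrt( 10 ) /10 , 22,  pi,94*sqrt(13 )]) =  [ - 48,-5*E/16, sqrt(10 ) /10, exp( - 1),37/16, sqrt ( 7 ),  sqrt ( 7), pi,  22,  78,  94 * sqrt( 13 ) ]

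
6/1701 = 2/567 = 0.00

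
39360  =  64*615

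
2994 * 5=14970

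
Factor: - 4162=-2^1*2081^1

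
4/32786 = 2/16393 = 0.00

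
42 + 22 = 64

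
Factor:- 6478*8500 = -2^3*5^3*17^1*41^1*79^1=-55063000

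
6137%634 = 431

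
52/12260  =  13/3065 = 0.00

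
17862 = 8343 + 9519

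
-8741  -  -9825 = 1084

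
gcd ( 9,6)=3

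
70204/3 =70204/3 = 23401.33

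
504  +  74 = 578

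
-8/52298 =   -  1 + 26145/26149=-0.00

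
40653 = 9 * 4517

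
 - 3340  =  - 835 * 4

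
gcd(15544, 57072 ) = 232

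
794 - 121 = 673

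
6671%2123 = 302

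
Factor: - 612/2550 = -2^1*3^1*5^ ( - 2 ) =-6/25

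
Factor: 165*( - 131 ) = -3^1*5^1*11^1 * 131^1 = - 21615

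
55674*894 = 49772556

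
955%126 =73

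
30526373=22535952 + 7990421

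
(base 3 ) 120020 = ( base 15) 1C6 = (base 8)633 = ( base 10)411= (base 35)BQ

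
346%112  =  10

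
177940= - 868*( - 205) 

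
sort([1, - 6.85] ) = [-6.85,  1] 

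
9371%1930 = 1651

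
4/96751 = 4/96751 = 0.00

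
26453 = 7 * 3779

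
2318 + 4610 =6928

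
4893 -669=4224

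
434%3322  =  434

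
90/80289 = 10/8921=0.00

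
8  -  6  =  2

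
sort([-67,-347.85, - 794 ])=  [ - 794,  -  347.85,  -  67 ]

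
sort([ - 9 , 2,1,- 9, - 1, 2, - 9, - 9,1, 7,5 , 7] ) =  [ - 9,-9,  -  9 , -9, - 1,1, 1 , 2,2, 5, 7,7] 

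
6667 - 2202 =4465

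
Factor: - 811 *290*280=- 65853200= - 2^4*5^2*7^1  *29^1 * 811^1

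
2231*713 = 1590703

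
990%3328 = 990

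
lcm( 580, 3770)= 7540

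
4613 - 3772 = 841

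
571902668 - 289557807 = 282344861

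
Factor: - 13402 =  - 2^1* 6701^1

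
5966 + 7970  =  13936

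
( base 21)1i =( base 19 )21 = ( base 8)47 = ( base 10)39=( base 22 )1h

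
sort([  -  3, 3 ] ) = [  -  3, 3] 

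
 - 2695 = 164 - 2859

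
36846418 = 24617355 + 12229063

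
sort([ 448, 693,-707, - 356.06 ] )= [  -  707,-356.06, 448, 693]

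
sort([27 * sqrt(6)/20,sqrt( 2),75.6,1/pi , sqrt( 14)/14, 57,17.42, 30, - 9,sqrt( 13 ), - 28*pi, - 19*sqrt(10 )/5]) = [ - 28 * pi, - 19*sqrt(10 ) /5, - 9,sqrt(14 )/14,1/pi,sqrt(2),27 * sqrt( 6)/20,sqrt(13 ),17.42,30 , 57,75.6 ] 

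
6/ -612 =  - 1+101/102 = -0.01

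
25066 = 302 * 83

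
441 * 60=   26460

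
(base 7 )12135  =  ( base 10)3162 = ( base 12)19b6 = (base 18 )9DC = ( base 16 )c5a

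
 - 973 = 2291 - 3264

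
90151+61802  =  151953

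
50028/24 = 4169/2 = 2084.50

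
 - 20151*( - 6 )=120906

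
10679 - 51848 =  - 41169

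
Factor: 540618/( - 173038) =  - 270309/86519=- 3^1*13^1 * 29^1 * 239^1*241^( - 1 ) * 359^( - 1) 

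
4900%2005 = 890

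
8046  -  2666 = 5380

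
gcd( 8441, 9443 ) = 1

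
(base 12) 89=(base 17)63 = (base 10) 105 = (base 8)151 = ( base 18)5F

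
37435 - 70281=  - 32846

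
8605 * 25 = 215125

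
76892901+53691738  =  130584639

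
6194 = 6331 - 137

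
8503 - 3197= 5306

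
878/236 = 439/118=3.72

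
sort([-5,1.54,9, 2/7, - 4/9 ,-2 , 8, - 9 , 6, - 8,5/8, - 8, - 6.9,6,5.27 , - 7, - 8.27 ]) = [ - 9, -8.27  ,  -  8,-8, - 7,-6.9,  -  5, - 2, - 4/9,2/7, 5/8, 1.54,5.27,6,6,8, 9 ] 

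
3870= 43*90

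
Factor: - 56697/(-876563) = 3^1*59^(- 1) *83^ ( - 1 )*179^( - 1)*18899^1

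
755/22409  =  755/22409 = 0.03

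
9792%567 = 153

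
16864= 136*124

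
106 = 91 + 15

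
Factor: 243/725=3^5*5^( - 2)*29^( - 1)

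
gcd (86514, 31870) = 2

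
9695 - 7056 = 2639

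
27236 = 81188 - 53952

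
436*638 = 278168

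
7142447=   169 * 42263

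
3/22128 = 1/7376 = 0.00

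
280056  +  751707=1031763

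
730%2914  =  730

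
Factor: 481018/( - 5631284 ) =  - 2^( - 1 ) *17^(-1 )*82813^( - 1)*240509^1 = - 240509/2815642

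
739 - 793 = -54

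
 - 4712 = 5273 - 9985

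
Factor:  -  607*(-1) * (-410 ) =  - 248870 = - 2^1*5^1*41^1*607^1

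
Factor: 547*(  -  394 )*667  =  -2^1*23^1*29^1* 197^1*547^1 = -  143750506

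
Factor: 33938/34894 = 71/73 = 71^1*73^( - 1)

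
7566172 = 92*82241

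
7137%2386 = 2365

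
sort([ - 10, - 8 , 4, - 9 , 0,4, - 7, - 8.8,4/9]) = [ - 10, - 9 , - 8.8, - 8, - 7,0 , 4/9,4, 4]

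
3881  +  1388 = 5269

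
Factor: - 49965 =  - 3^1 * 5^1*3331^1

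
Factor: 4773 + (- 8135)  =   - 2^1*41^2 = -3362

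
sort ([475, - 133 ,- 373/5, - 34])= [ -133,- 373/5, - 34, 475]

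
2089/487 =2089/487 = 4.29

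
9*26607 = 239463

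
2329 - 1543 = 786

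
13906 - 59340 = - 45434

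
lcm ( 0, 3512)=0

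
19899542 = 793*25094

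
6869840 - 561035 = 6308805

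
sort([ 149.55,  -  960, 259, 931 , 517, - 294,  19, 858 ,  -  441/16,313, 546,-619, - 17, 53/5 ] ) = [ - 960, - 619,- 294, - 441/16,-17, 53/5, 19, 149.55, 259,  313, 517, 546, 858, 931 ]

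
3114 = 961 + 2153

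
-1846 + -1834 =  - 3680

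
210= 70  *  3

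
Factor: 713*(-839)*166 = -2^1*23^1*31^1*83^1*839^1 = - 99302362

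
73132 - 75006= - 1874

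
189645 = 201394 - 11749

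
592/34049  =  592/34049 = 0.02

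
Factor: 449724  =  2^2*3^1*11^1*3407^1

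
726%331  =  64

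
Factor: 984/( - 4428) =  - 2^1 * 3^( - 2 ) = - 2/9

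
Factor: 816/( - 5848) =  -2^1*3^1 * 43^( - 1) = - 6/43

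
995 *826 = 821870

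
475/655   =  95/131=0.73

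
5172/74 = 69 + 33/37 = 69.89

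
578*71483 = 41317174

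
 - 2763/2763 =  - 1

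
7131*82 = 584742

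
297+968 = 1265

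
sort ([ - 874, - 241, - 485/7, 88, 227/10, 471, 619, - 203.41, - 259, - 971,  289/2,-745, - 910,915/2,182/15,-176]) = [ - 971 , - 910, - 874, - 745, - 259,- 241, - 203.41,-176,-485/7,182/15,227/10, 88, 289/2,  915/2, 471,619 ] 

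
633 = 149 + 484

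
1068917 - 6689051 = - 5620134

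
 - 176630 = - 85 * 2078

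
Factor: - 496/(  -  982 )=248/491= 2^3*31^1*491^( - 1 ) 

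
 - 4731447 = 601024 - 5332471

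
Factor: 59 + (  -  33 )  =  26= 2^1 * 13^1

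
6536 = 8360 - 1824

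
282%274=8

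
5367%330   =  87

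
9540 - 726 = 8814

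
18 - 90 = -72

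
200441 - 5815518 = - 5615077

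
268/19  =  14+2/19 = 14.11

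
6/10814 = 3/5407 = 0.00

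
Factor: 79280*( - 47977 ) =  - 2^4*5^1*991^1*47977^1 = -3803616560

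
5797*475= 2753575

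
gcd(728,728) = 728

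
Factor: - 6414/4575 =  - 2138/1525   =  - 2^1 * 5^( - 2 )*61^( - 1)*1069^1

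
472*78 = 36816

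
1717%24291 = 1717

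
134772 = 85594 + 49178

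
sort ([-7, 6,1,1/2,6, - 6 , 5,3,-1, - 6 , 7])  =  [ - 7,  -  6, - 6, - 1,1/2,1,3,5, 6, 6, 7 ] 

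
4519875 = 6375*709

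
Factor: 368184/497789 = 696/941 = 2^3*  3^1* 29^1*941^( - 1)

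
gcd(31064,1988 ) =4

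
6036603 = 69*87487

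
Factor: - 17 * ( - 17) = 17^2 = 289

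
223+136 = 359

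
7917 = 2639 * 3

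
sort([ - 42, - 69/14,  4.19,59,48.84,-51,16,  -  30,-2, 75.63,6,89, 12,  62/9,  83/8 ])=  [ - 51, - 42, - 30, - 69/14,-2,4.19,6,62/9,83/8,12, 16, 48.84, 59,75.63,89]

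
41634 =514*81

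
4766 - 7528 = - 2762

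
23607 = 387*61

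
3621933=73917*49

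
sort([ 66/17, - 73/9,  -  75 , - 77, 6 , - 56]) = [  -  77, - 75 , - 56, - 73/9, 66/17, 6] 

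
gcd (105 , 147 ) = 21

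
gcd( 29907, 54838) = 1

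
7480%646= 374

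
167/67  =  167/67 = 2.49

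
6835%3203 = 429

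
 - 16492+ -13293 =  - 29785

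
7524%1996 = 1536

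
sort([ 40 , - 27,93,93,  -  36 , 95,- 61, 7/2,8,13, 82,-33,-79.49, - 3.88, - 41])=[-79.49, - 61,-41,  -  36, -33, - 27 , - 3.88,7/2,8,13 , 40,82,93,93,95 ] 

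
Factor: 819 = 3^2 * 7^1*13^1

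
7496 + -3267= 4229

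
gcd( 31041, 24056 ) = 1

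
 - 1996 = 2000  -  3996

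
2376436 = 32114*74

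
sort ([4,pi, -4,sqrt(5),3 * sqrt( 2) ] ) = [ - 4, sqrt( 5 ),pi,4,3*sqrt( 2)] 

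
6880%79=7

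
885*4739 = 4194015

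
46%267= 46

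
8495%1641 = 290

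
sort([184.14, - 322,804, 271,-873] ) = [ - 873 ,-322, 184.14,271,804]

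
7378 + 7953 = 15331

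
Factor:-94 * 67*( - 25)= 157450 = 2^1*5^2*47^1*67^1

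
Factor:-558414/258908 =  - 2^( - 1 )* 3^6*13^(-2 ) = -729/338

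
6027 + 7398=13425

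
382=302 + 80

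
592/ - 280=  -  74/35=   -  2.11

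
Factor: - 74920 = - 2^3*5^1*1873^1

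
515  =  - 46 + 561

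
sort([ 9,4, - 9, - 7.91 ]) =[ - 9 , - 7.91, 4, 9]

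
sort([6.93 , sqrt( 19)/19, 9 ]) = [ sqrt (19)/19,6.93, 9] 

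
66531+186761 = 253292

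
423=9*47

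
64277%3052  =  185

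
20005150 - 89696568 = -69691418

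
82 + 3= 85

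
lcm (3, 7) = 21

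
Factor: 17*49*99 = 82467  =  3^2*7^2*11^1*17^1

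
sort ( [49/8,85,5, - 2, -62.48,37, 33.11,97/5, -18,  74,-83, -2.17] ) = [-83,  -  62.48, - 18,-2.17, - 2, 5,49/8,  97/5,33.11,37, 74,  85]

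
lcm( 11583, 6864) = 185328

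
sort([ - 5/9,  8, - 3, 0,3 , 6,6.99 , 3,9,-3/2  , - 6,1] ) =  [ - 6,  -  3,  -  3/2 , - 5/9,0,1,3 , 3,6, 6.99, 8,9] 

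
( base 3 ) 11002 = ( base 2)1101110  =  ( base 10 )110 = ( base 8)156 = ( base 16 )6E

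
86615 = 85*1019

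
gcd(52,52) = 52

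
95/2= 47 + 1/2 = 47.50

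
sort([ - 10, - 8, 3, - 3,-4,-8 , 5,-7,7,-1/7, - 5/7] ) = [ - 10, - 8,-8, - 7, - 4, - 3,- 5/7,-1/7,3  ,  5,7 ]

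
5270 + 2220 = 7490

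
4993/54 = 4993/54= 92.46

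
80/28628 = 20/7157 = 0.00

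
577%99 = 82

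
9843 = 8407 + 1436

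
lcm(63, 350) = 3150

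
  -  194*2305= - 447170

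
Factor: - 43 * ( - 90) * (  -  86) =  - 2^2*3^2*5^1*43^2 = - 332820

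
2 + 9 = 11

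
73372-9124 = 64248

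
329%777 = 329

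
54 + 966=1020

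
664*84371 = 56022344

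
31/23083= 31/23083 = 0.00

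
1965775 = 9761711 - 7795936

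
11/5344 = 11/5344 = 0.00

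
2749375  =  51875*53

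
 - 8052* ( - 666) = 5362632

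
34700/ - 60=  - 1735/3 = - 578.33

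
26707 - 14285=12422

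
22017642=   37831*582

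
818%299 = 220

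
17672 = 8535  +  9137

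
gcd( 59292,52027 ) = 1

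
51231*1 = 51231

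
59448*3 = 178344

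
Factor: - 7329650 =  - 2^1*5^2 * 47^1*3119^1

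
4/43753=4/43753 = 0.00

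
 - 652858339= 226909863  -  879768202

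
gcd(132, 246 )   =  6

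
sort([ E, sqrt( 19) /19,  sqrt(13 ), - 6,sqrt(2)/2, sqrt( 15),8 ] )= [-6  ,  sqrt (19) /19,sqrt(2 ) /2, E, sqrt (13),sqrt (15), 8]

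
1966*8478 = 16667748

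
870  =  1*870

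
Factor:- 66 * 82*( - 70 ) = 378840=2^3*3^1*5^1*7^1*11^1*41^1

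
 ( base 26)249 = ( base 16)5b9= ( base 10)1465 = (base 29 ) 1lf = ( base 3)2000021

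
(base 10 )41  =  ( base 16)29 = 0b101001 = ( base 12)35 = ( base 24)1H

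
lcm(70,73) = 5110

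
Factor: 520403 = 13^1* 40031^1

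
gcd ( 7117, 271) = 1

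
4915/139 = 4915/139 = 35.36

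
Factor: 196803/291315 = 3^2*5^ ( - 1)*37^1*197^1*19421^(-1 )= 65601/97105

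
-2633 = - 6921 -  - 4288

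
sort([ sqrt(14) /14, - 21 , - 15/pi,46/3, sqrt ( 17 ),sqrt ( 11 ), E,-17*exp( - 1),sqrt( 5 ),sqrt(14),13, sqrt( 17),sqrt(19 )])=[-21, - 17*exp ( -1),-15/pi,sqrt( 14) /14,sqrt(  5 ),E,sqrt( 11 ) , sqrt( 14 ), sqrt( 17), sqrt (17 ),sqrt ( 19 ),13,46/3]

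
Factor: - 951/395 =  - 3^1 * 5^( - 1) *79^( -1 ) * 317^1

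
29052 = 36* 807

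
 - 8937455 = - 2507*3565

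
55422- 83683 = -28261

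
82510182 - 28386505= 54123677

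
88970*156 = 13879320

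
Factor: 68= 2^2 * 17^1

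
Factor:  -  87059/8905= -5^(-1)*7^1*13^(-1 ) * 137^(-1 )*12437^1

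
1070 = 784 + 286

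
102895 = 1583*65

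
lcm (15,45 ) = 45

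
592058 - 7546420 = - 6954362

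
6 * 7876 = 47256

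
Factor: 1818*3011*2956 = 2^3*3^2*101^1*739^1 *3011^1 = 16181138088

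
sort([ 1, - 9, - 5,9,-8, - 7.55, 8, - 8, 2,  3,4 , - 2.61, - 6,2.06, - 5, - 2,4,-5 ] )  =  [ - 9, - 8, - 8, - 7.55, - 6, - 5, - 5, - 5, - 2.61, - 2,1,2,2.06,3,4 , 4,8,9 ]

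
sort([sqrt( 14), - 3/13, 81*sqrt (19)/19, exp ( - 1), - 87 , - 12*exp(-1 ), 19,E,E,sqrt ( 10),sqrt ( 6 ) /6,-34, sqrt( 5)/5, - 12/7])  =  [ - 87, - 34 , - 12*exp( - 1), - 12/7, - 3/13,exp( - 1),sqrt(6)/6,sqrt ( 5 )/5,E, E,sqrt(10), sqrt(14),  81*sqrt( 19)/19, 19 ]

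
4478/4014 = 2239/2007 = 1.12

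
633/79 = 8 + 1/79 = 8.01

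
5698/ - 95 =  -5698/95 = - 59.98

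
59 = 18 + 41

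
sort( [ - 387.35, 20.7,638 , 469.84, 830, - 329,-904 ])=[ - 904,  -  387.35,-329,20.7,469.84, 638,830]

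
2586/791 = 2586/791  =  3.27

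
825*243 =200475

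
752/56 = 13 + 3/7 = 13.43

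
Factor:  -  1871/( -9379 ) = 83^ ( - 1 )*113^( - 1)*  1871^1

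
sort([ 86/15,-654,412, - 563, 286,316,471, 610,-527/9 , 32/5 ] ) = [-654,- 563,-527/9, 86/15,32/5, 286, 316, 412, 471, 610 ] 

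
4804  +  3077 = 7881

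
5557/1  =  5557 = 5557.00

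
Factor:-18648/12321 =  - 2^3*7^1*37^( - 1) = - 56/37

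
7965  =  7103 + 862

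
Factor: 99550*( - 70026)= - 2^2*3^1*5^2*11^2*181^1*1061^1 = - 6971088300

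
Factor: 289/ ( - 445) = -5^( - 1) * 17^2*89^(- 1)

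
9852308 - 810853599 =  - 801001291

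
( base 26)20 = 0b110100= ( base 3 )1221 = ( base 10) 52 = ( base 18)2g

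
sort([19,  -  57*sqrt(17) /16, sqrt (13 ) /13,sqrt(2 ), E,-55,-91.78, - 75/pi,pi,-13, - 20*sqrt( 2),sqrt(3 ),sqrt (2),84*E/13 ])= [  -  91.78, -55, - 20*sqrt(2), - 75/pi, - 57*sqrt( 17)/16, -13, sqrt(13)/13, sqrt(2 ),sqrt(2 ),sqrt(3),E,pi,84*E/13,19] 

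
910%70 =0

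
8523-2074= 6449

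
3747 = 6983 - 3236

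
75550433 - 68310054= 7240379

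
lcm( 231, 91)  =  3003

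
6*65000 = 390000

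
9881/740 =9881/740=13.35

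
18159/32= 567+15/32 =567.47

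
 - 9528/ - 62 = 4764/31 = 153.68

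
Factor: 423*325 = 3^2*5^2*13^1*47^1 = 137475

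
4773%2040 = 693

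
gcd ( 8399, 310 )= 1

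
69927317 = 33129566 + 36797751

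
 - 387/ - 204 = 1  +  61/68 = 1.90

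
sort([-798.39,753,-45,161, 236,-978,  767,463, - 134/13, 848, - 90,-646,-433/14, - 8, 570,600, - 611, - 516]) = [  -  978, - 798.39,-646,-611, -516, -90, - 45,-433/14, - 134/13,-8,  161, 236,463, 570,600, 753,767, 848]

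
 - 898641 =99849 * ( -9) 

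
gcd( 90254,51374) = 2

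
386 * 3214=1240604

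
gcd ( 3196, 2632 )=188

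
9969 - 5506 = 4463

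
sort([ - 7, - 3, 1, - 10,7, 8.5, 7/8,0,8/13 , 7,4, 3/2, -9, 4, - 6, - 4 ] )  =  [ - 10 , - 9 , - 7, - 6, - 4, - 3,0,  8/13,7/8,1,3/2,4, 4,7,7,8.5]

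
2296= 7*328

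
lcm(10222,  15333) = 30666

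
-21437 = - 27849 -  -6412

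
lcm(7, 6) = 42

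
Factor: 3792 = 2^4*3^1*79^1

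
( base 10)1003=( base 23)1ke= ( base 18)31d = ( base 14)519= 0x3eb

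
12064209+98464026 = 110528235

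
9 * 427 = 3843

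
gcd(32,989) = 1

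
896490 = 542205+354285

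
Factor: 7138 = 2^1*43^1*83^1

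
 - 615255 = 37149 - 652404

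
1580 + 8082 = 9662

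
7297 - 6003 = 1294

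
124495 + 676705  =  801200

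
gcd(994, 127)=1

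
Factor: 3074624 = 2^6*7^1*6863^1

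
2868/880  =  717/220 = 3.26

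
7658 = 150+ 7508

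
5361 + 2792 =8153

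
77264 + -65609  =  11655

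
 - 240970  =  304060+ - 545030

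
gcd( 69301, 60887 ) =1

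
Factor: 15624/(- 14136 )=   -  21/19 = - 3^1*7^1 * 19^( - 1 )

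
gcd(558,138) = 6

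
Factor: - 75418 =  - 2^1*7^1*5387^1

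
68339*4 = 273356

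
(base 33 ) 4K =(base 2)10011000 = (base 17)8g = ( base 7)305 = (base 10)152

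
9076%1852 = 1668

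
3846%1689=468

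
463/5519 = 463/5519   =  0.08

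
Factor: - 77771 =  - 83^1* 937^1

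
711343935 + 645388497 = 1356732432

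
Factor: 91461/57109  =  3^1*13^ ( - 1)*23^(- 1)*43^1* 191^( - 1)*709^1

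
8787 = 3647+5140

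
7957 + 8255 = 16212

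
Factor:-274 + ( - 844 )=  -1118 = - 2^1*13^1*43^1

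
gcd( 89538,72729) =3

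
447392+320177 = 767569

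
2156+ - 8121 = -5965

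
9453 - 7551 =1902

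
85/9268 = 85/9268 = 0.01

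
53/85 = 53/85 = 0.62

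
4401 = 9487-5086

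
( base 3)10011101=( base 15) A3A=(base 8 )4401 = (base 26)3AH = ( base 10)2305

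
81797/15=5453+2/15 = 5453.13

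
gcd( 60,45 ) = 15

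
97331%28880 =10691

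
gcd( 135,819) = 9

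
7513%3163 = 1187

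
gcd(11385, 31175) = 5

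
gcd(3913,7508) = 1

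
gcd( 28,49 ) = 7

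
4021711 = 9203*437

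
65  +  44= 109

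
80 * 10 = 800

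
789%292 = 205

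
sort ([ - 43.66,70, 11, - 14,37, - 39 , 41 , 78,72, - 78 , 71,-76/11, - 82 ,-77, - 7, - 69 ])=[  -  82, - 78 ,  -  77 , - 69 , - 43.66, - 39 , - 14, -7, - 76/11,  11,37 , 41, 70,71, 72  ,  78 ] 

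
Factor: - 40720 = -2^4*5^1*509^1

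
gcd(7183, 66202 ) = 1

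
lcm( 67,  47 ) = 3149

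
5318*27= 143586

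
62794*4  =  251176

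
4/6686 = 2/3343 = 0.00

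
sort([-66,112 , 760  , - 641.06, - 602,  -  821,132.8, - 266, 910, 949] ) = [ - 821 , - 641.06 , - 602, - 266, - 66, 112 , 132.8 , 760 , 910, 949] 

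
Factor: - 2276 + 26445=24169 = 24169^1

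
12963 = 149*87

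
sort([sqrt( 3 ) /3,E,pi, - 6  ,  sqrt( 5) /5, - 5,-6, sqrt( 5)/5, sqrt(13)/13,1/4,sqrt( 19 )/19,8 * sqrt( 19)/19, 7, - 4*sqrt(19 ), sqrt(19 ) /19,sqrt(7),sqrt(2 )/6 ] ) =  [ - 4 *sqrt(19), - 6, - 6, - 5,sqrt( 19 ) /19,sqrt(19)/19, sqrt(2)/6,1/4,sqrt( 13 ) /13, sqrt( 5 )/5 , sqrt(5)/5,sqrt( 3 )/3,8*sqrt(19)/19,sqrt( 7),E,pi,7]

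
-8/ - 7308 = 2/1827 = 0.00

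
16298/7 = 16298/7 = 2328.29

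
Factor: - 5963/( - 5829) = 89/87 = 3^ ( - 1)*29^(-1)*89^1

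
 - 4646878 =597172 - 5244050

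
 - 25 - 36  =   -61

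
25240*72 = 1817280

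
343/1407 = 49/201 = 0.24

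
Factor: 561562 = 2^1*59^1 * 4759^1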